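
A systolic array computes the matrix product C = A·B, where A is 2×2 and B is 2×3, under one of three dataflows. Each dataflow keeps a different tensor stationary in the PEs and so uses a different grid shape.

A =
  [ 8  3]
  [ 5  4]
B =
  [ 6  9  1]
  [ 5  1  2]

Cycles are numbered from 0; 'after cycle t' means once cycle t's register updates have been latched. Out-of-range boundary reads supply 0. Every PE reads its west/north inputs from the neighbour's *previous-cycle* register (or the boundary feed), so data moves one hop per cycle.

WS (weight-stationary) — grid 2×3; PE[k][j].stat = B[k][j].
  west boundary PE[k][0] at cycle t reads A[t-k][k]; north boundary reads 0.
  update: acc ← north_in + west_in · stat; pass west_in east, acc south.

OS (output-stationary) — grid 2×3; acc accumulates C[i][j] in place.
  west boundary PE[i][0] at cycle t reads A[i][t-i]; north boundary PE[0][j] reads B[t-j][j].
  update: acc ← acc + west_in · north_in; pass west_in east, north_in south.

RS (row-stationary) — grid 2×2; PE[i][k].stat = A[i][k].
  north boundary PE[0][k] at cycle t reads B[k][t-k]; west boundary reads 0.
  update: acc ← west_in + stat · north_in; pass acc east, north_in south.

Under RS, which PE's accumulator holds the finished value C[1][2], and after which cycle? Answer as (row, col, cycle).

RS — PE[1][1] is where C[1][2] collects:
  cycle 0: PE[1][1] → acc 0, east 0, south 0
  cycle 1: PE[1][1] → acc 0, east 0, south 0
  cycle 2: PE[1][1] → acc 50, east 50, south 5
  cycle 3: PE[1][1] → acc 49, east 49, south 1
  cycle 4: PE[1][1] → acc 13, east 13, south 2

(row, col, cycle) = (1, 1, 4)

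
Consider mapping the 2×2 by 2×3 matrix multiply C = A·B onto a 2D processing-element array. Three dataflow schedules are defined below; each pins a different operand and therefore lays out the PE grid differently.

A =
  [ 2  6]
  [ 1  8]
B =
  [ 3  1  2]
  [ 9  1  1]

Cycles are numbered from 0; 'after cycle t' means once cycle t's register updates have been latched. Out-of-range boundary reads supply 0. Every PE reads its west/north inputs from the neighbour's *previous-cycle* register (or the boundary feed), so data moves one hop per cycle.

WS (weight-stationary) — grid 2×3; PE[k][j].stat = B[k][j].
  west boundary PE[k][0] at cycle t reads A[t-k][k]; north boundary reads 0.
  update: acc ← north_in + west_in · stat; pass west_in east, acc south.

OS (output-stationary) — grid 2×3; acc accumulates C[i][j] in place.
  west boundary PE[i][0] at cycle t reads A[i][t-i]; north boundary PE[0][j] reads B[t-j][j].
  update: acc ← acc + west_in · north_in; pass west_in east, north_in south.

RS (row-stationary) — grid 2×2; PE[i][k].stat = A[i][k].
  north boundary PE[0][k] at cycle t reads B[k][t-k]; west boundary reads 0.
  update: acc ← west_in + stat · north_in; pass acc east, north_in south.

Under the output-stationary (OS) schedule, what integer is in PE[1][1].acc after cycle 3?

OS 2×3: PE[1][1] cycle-by-cycle (with neighbour feeds):
  c0 r0c1: 0 / 0 / 0
  c0 r1c0: 0 / 0 / 0
  c0 r1c1: 0 / 0 / 0
  c1 r0c1: 2 / 2 / 1
  c1 r1c0: 3 / 1 / 3
  c1 r1c1: 0 / 0 / 0
  c2 r0c1: 8 / 6 / 1
  c2 r1c0: 75 / 8 / 9
  c2 r1c1: 1 / 1 / 1
  c3 r0c1: 8 / 0 / 0
  c3 r1c0: 75 / 0 / 0
  c3 r1c1: 9 / 8 / 1

PE[1][1].acc = 9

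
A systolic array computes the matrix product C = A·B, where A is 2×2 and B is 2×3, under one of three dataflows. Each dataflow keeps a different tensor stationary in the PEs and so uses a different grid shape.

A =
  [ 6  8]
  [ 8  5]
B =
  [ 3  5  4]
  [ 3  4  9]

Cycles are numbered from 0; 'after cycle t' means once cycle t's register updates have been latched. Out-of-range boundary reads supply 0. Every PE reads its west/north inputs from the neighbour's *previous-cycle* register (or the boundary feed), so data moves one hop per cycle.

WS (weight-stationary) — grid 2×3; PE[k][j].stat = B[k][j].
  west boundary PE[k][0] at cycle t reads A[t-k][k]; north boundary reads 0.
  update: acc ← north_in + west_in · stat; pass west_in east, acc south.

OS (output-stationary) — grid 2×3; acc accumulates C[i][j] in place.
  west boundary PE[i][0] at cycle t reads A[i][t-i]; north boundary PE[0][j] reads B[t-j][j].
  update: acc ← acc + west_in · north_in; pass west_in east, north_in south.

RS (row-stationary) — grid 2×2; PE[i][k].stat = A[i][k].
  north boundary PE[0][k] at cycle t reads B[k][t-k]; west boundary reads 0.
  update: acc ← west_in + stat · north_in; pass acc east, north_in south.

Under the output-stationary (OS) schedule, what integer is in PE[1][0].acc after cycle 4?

Tracing OS — 2×3 array, target PE[1][0]:
  after 0 — PE[0][0] acc=18, pass-E 6, pass-S 3
  after 0 — PE[1][0] acc=0, pass-E 0, pass-S 0
  after 1 — PE[0][0] acc=42, pass-E 8, pass-S 3
  after 1 — PE[1][0] acc=24, pass-E 8, pass-S 3
  after 2 — PE[0][0] acc=42, pass-E 0, pass-S 0
  after 2 — PE[1][0] acc=39, pass-E 5, pass-S 3
  after 3 — PE[0][0] acc=42, pass-E 0, pass-S 0
  after 3 — PE[1][0] acc=39, pass-E 0, pass-S 0
  after 4 — PE[0][0] acc=42, pass-E 0, pass-S 0
  after 4 — PE[1][0] acc=39, pass-E 0, pass-S 0

PE[1][0].acc = 39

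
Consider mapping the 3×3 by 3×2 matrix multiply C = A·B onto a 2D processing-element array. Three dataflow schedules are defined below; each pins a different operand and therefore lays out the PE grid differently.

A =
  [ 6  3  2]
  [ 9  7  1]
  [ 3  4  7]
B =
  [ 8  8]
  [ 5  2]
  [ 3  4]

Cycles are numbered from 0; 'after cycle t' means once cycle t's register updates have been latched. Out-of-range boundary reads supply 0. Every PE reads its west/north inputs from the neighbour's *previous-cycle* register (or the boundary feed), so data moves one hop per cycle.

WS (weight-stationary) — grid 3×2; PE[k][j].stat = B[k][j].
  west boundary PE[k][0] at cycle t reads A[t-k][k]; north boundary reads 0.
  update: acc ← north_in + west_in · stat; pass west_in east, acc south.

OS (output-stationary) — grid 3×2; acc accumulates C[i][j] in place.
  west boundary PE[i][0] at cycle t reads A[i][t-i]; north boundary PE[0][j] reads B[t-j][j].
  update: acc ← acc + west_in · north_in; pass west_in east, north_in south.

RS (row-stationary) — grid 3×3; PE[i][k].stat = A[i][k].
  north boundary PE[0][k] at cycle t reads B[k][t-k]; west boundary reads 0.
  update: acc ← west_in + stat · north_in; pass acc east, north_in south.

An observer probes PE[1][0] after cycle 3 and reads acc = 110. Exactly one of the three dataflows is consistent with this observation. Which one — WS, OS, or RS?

WS (3×2 grid), PE[1][0]:
  c0 r1c0: 0 / 0 / 0
  c1 r1c0: 63 / 3 / 63
  c2 r1c0: 107 / 7 / 107
  c3 r1c0: 44 / 4 / 44
OS (3×2 grid), PE[1][0]:
  c0 r1c0: 0 / 0 / 0
  c1 r1c0: 72 / 9 / 8
  c2 r1c0: 107 / 7 / 5
  c3 r1c0: 110 / 1 / 3
RS (3×3 grid), PE[1][0]:
  c0 r1c0: 0 / 0 / 0
  c1 r1c0: 72 / 72 / 8
  c2 r1c0: 72 / 72 / 8
  c3 r1c0: 0 / 0 / 0

dataflow = OS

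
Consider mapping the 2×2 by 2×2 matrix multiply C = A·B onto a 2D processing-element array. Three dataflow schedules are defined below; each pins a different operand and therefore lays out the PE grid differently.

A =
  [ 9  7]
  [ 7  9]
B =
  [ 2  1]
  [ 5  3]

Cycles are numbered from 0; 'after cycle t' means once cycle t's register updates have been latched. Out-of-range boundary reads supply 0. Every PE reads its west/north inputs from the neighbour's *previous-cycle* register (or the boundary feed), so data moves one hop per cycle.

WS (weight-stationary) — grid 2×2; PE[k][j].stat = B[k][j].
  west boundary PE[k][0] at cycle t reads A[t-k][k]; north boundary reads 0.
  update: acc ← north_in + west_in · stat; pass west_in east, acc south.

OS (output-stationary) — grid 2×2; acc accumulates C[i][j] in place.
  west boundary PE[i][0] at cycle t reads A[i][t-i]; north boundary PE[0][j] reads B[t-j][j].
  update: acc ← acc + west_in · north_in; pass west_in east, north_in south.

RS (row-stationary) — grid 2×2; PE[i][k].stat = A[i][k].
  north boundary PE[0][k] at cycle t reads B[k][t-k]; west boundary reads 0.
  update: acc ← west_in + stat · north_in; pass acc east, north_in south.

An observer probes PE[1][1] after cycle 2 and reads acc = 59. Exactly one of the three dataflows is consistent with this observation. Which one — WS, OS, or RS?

dataflow = RS

WS [2×2] PE[1][1] across cycles:
  0: (1,1).acc=0  regs=<0,0>
  1: (1,1).acc=0  regs=<0,0>
  2: (1,1).acc=30  regs=<7,30>
OS [2×2] PE[1][1] across cycles:
  0: (1,1).acc=0  regs=<0,0>
  1: (1,1).acc=0  regs=<0,0>
  2: (1,1).acc=7  regs=<7,1>
RS [2×2] PE[1][1] across cycles:
  0: (1,1).acc=0  regs=<0,0>
  1: (1,1).acc=0  regs=<0,0>
  2: (1,1).acc=59  regs=<59,5>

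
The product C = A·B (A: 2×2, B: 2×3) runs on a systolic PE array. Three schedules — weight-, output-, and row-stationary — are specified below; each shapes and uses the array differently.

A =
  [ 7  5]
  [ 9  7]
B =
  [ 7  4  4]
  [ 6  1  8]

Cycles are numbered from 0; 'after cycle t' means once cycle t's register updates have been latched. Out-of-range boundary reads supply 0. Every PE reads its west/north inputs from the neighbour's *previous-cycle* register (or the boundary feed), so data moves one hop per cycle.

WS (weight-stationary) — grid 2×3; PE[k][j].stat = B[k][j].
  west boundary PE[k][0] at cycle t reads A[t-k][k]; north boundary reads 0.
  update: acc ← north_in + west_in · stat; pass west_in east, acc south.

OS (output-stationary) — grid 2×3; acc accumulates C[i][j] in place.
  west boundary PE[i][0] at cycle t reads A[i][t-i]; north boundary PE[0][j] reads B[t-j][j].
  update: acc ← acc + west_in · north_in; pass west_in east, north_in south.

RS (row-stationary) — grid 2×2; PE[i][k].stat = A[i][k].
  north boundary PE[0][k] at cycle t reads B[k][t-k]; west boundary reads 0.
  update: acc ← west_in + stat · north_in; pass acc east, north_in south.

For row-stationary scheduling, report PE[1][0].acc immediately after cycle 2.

PE[1][0].acc = 36

RS 2×2: PE[1][0] cycle-by-cycle (with neighbour feeds):
  0: (0,0).acc=49  regs=<49,7>
  0: (1,0).acc=0  regs=<0,0>
  1: (0,0).acc=28  regs=<28,4>
  1: (1,0).acc=63  regs=<63,7>
  2: (0,0).acc=28  regs=<28,4>
  2: (1,0).acc=36  regs=<36,4>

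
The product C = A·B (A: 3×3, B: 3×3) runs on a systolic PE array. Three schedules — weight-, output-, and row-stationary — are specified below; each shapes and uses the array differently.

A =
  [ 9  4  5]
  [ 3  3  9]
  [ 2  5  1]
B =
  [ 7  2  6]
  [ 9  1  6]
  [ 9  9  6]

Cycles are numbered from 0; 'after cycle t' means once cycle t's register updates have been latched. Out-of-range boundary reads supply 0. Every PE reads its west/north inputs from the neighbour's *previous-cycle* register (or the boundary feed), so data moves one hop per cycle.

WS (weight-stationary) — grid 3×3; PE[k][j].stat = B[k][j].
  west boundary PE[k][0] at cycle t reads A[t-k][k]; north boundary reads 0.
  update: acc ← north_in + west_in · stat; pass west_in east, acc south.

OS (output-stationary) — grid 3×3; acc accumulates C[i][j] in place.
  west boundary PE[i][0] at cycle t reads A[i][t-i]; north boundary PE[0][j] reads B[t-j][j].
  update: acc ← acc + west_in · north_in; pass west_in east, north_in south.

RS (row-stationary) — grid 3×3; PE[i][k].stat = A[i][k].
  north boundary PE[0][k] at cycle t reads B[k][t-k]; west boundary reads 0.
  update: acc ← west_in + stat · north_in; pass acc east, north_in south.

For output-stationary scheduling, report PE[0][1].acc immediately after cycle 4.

Tracing OS — 3×3 array, target PE[0][1]:
  0: (0,0).acc=63  regs=<9,7>
  0: (0,1).acc=0  regs=<0,0>
  1: (0,0).acc=99  regs=<4,9>
  1: (0,1).acc=18  regs=<9,2>
  2: (0,0).acc=144  regs=<5,9>
  2: (0,1).acc=22  regs=<4,1>
  3: (0,0).acc=144  regs=<0,0>
  3: (0,1).acc=67  regs=<5,9>
  4: (0,0).acc=144  regs=<0,0>
  4: (0,1).acc=67  regs=<0,0>

PE[0][1].acc = 67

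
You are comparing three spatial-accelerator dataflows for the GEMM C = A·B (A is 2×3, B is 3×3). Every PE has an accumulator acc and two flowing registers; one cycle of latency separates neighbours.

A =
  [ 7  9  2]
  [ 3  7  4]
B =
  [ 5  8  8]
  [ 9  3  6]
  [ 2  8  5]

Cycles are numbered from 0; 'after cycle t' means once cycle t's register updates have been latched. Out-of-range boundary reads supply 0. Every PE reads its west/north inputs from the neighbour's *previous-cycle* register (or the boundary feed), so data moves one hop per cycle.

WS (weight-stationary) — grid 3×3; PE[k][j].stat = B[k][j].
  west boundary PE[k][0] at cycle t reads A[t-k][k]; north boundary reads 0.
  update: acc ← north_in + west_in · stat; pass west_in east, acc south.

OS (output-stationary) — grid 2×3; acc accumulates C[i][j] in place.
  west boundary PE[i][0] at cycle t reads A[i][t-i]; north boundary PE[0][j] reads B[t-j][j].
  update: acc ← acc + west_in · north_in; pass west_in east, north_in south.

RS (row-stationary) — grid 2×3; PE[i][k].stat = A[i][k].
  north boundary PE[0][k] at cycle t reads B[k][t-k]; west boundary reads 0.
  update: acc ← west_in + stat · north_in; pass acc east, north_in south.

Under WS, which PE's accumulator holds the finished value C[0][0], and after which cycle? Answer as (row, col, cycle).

Under WS, C[0][0] lands at PE[2][0]:
  0: (2,0).acc=0  regs=<0,0>
  1: (2,0).acc=0  regs=<0,0>
  2: (2,0).acc=120  regs=<2,120>

(row, col, cycle) = (2, 0, 2)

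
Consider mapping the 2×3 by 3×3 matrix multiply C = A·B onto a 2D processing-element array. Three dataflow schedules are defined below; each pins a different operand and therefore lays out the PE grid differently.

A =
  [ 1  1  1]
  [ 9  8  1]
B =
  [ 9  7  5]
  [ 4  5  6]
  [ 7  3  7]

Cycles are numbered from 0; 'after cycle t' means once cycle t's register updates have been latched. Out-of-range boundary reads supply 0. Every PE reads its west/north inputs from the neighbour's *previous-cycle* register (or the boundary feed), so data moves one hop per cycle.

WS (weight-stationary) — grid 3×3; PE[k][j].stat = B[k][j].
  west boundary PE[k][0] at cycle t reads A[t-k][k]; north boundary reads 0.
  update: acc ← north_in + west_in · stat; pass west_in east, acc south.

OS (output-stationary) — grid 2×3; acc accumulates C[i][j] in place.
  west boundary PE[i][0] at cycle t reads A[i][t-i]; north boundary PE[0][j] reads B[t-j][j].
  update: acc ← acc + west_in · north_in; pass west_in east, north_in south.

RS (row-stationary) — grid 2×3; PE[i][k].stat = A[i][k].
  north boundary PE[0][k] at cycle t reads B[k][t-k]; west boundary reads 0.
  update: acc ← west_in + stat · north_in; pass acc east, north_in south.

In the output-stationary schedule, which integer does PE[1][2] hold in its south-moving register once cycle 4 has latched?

register = 6

Tracing OS — 2×3 array, target PE[1][2]:
  t=0 PE[0][2]: acc=0 h=0 v=0
  t=0 PE[1][1]: acc=0 h=0 v=0
  t=0 PE[1][2]: acc=0 h=0 v=0
  t=1 PE[0][2]: acc=0 h=0 v=0
  t=1 PE[1][1]: acc=0 h=0 v=0
  t=1 PE[1][2]: acc=0 h=0 v=0
  t=2 PE[0][2]: acc=5 h=1 v=5
  t=2 PE[1][1]: acc=63 h=9 v=7
  t=2 PE[1][2]: acc=0 h=0 v=0
  t=3 PE[0][2]: acc=11 h=1 v=6
  t=3 PE[1][1]: acc=103 h=8 v=5
  t=3 PE[1][2]: acc=45 h=9 v=5
  t=4 PE[0][2]: acc=18 h=1 v=7
  t=4 PE[1][1]: acc=106 h=1 v=3
  t=4 PE[1][2]: acc=93 h=8 v=6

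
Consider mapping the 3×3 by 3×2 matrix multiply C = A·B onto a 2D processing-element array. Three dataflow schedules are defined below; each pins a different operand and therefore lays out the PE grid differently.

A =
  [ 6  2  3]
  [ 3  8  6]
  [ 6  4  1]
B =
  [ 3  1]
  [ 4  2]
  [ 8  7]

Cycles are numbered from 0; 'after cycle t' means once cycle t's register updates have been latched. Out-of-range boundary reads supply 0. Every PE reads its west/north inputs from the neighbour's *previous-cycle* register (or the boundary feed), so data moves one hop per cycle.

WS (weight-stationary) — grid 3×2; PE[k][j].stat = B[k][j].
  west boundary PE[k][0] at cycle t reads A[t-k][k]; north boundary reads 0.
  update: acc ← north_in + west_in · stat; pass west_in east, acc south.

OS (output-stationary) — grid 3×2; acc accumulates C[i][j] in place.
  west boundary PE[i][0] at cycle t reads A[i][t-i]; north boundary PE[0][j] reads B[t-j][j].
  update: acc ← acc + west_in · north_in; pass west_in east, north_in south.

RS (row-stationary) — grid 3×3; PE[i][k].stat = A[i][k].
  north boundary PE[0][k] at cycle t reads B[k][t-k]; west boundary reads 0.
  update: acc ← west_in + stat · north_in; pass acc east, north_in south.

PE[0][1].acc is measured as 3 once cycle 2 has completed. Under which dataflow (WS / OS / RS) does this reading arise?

dataflow = WS

WS (3×2 grid), PE[0][1]:
  c0 r0c1: 0 / 0 / 0
  c1 r0c1: 6 / 6 / 6
  c2 r0c1: 3 / 3 / 3
OS (3×2 grid), PE[0][1]:
  c0 r0c1: 0 / 0 / 0
  c1 r0c1: 6 / 6 / 1
  c2 r0c1: 10 / 2 / 2
RS (3×3 grid), PE[0][1]:
  c0 r0c1: 0 / 0 / 0
  c1 r0c1: 26 / 26 / 4
  c2 r0c1: 10 / 10 / 2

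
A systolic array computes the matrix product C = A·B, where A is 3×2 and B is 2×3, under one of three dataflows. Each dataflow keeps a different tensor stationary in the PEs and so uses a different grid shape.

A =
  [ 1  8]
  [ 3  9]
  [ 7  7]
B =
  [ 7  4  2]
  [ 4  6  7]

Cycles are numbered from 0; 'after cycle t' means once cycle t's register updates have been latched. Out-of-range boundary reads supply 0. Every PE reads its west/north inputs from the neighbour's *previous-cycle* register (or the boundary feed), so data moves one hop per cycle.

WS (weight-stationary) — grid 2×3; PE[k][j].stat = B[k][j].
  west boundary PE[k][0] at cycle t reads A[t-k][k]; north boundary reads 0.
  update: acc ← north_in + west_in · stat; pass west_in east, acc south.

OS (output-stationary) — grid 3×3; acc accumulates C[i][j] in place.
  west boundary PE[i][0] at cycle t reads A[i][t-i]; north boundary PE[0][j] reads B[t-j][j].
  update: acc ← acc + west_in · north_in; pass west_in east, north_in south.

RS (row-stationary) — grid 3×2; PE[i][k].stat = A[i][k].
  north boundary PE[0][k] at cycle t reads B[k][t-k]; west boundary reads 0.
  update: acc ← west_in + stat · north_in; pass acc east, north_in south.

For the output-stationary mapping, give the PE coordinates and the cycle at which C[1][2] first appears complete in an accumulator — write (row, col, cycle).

OS: C[1][2] accumulates in PE[1][2]:
  cycle 0: PE[1][2] → acc 0, east 0, south 0
  cycle 1: PE[1][2] → acc 0, east 0, south 0
  cycle 2: PE[1][2] → acc 0, east 0, south 0
  cycle 3: PE[1][2] → acc 6, east 3, south 2
  cycle 4: PE[1][2] → acc 69, east 9, south 7

(row, col, cycle) = (1, 2, 4)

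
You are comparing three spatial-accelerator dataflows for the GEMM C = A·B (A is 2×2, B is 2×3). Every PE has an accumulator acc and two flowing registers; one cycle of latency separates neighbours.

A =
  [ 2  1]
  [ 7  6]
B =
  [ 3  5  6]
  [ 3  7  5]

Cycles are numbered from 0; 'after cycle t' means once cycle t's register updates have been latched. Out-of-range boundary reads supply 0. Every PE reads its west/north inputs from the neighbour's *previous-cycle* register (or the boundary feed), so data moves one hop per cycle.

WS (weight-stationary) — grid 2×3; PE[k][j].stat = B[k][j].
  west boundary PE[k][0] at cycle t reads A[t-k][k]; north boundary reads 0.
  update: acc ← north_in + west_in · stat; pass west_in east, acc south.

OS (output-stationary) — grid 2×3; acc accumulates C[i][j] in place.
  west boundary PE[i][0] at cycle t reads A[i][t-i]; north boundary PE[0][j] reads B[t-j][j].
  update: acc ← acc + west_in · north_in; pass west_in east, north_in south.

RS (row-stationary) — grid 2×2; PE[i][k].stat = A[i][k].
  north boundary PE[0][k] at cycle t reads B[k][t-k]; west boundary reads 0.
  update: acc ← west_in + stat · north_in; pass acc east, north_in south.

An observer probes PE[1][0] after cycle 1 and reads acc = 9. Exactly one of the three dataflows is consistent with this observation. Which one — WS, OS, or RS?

— WS: 2×3; PE[1][0] trace:
  after 0 — PE[1][0] acc=0, pass-E 0, pass-S 0
  after 1 — PE[1][0] acc=9, pass-E 1, pass-S 9
— OS: 2×3; PE[1][0] trace:
  after 0 — PE[1][0] acc=0, pass-E 0, pass-S 0
  after 1 — PE[1][0] acc=21, pass-E 7, pass-S 3
— RS: 2×2; PE[1][0] trace:
  after 0 — PE[1][0] acc=0, pass-E 0, pass-S 0
  after 1 — PE[1][0] acc=21, pass-E 21, pass-S 3

dataflow = WS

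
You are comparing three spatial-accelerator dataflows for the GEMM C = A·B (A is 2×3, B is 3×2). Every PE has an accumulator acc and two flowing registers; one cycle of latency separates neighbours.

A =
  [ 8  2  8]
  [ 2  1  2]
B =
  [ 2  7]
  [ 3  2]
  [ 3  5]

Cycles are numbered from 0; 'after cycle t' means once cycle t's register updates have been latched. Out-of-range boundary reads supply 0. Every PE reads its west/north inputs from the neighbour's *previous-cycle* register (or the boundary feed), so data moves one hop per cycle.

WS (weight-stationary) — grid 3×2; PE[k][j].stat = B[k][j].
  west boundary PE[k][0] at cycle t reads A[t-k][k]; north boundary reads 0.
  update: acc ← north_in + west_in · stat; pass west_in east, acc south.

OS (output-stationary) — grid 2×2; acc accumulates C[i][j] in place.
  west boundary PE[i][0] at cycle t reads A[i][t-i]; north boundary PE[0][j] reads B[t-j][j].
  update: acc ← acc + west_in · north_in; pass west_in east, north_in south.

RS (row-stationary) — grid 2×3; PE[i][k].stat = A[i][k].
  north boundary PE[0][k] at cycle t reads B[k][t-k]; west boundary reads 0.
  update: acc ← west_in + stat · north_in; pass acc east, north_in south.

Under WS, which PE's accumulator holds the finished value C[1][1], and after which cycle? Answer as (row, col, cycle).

WS — PE[2][1] is where C[1][1] collects:
  step 0 · PE2,1: acc=0; fwd→0 fwd↓0
  step 1 · PE2,1: acc=0; fwd→0 fwd↓0
  step 2 · PE2,1: acc=0; fwd→0 fwd↓0
  step 3 · PE2,1: acc=100; fwd→8 fwd↓100
  step 4 · PE2,1: acc=26; fwd→2 fwd↓26

(row, col, cycle) = (2, 1, 4)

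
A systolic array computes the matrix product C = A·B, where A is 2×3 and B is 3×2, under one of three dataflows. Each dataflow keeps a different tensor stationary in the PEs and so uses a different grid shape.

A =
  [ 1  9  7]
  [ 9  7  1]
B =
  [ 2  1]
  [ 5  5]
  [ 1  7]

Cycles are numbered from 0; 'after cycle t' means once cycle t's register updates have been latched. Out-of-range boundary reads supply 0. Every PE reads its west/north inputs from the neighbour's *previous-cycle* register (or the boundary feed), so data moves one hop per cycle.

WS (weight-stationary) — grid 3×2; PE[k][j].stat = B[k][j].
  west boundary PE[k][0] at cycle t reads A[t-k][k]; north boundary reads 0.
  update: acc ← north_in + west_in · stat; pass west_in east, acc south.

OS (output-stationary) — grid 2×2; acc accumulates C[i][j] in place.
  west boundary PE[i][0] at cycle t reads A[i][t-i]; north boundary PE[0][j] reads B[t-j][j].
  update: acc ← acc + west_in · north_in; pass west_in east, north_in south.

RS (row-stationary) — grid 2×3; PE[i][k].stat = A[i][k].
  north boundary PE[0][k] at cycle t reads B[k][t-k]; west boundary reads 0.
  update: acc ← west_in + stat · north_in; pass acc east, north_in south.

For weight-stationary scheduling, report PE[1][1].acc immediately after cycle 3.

PE[1][1].acc = 44

WS 3×2: PE[1][1] cycle-by-cycle (with neighbour feeds):
  after 0 — PE[0][1] acc=0, pass-E 0, pass-S 0
  after 0 — PE[1][0] acc=0, pass-E 0, pass-S 0
  after 0 — PE[1][1] acc=0, pass-E 0, pass-S 0
  after 1 — PE[0][1] acc=1, pass-E 1, pass-S 1
  after 1 — PE[1][0] acc=47, pass-E 9, pass-S 47
  after 1 — PE[1][1] acc=0, pass-E 0, pass-S 0
  after 2 — PE[0][1] acc=9, pass-E 9, pass-S 9
  after 2 — PE[1][0] acc=53, pass-E 7, pass-S 53
  after 2 — PE[1][1] acc=46, pass-E 9, pass-S 46
  after 3 — PE[0][1] acc=0, pass-E 0, pass-S 0
  after 3 — PE[1][0] acc=0, pass-E 0, pass-S 0
  after 3 — PE[1][1] acc=44, pass-E 7, pass-S 44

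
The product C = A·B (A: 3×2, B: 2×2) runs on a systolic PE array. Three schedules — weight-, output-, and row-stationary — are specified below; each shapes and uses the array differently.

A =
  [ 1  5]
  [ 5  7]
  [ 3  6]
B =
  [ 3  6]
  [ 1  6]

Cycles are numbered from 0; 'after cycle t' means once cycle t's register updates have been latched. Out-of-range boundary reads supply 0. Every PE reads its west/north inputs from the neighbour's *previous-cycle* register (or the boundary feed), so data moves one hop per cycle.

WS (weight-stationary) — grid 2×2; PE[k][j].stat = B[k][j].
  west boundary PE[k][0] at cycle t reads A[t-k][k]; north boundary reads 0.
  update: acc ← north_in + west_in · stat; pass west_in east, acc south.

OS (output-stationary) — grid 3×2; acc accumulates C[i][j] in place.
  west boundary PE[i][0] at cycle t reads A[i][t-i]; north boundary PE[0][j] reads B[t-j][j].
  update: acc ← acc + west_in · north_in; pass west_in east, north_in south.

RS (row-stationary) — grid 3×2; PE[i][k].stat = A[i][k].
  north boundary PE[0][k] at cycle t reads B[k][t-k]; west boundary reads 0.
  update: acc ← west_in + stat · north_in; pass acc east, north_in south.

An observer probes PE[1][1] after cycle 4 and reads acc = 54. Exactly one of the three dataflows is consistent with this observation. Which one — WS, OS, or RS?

— WS: 2×2; PE[1][1] trace:
  [0] (1,1) acc=0 (h:0 v:0)
  [1] (1,1) acc=0 (h:0 v:0)
  [2] (1,1) acc=36 (h:5 v:36)
  [3] (1,1) acc=72 (h:7 v:72)
  [4] (1,1) acc=54 (h:6 v:54)
— OS: 3×2; PE[1][1] trace:
  [0] (1,1) acc=0 (h:0 v:0)
  [1] (1,1) acc=0 (h:0 v:0)
  [2] (1,1) acc=30 (h:5 v:6)
  [3] (1,1) acc=72 (h:7 v:6)
  [4] (1,1) acc=72 (h:0 v:0)
— RS: 3×2; PE[1][1] trace:
  [0] (1,1) acc=0 (h:0 v:0)
  [1] (1,1) acc=0 (h:0 v:0)
  [2] (1,1) acc=22 (h:22 v:1)
  [3] (1,1) acc=72 (h:72 v:6)
  [4] (1,1) acc=0 (h:0 v:0)

dataflow = WS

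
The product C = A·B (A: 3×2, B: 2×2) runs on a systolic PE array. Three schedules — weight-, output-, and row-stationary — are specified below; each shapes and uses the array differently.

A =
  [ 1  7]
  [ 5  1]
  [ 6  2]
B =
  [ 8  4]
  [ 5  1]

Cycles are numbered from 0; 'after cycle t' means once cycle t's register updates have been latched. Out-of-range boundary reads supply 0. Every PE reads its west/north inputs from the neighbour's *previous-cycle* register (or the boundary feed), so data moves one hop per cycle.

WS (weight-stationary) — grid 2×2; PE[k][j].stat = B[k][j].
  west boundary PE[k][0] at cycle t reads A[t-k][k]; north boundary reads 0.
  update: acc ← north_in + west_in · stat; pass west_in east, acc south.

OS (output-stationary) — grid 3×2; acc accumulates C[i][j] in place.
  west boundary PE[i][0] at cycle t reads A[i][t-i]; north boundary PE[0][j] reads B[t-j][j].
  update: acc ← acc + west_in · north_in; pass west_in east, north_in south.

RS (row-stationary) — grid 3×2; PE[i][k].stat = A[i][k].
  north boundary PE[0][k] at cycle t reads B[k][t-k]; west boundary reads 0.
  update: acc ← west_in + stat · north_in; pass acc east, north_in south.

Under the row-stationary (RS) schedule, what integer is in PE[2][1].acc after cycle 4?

RS (3×2). Following PE[2][1] plus its west/north inputs:
  @0  [1,1]  acc 0  |  →0  ↓0
  @0  [2,0]  acc 0  |  →0  ↓0
  @0  [2,1]  acc 0  |  →0  ↓0
  @1  [1,1]  acc 0  |  →0  ↓0
  @1  [2,0]  acc 0  |  →0  ↓0
  @1  [2,1]  acc 0  |  →0  ↓0
  @2  [1,1]  acc 45  |  →45  ↓5
  @2  [2,0]  acc 48  |  →48  ↓8
  @2  [2,1]  acc 0  |  →0  ↓0
  @3  [1,1]  acc 21  |  →21  ↓1
  @3  [2,0]  acc 24  |  →24  ↓4
  @3  [2,1]  acc 58  |  →58  ↓5
  @4  [1,1]  acc 0  |  →0  ↓0
  @4  [2,0]  acc 0  |  →0  ↓0
  @4  [2,1]  acc 26  |  →26  ↓1

PE[2][1].acc = 26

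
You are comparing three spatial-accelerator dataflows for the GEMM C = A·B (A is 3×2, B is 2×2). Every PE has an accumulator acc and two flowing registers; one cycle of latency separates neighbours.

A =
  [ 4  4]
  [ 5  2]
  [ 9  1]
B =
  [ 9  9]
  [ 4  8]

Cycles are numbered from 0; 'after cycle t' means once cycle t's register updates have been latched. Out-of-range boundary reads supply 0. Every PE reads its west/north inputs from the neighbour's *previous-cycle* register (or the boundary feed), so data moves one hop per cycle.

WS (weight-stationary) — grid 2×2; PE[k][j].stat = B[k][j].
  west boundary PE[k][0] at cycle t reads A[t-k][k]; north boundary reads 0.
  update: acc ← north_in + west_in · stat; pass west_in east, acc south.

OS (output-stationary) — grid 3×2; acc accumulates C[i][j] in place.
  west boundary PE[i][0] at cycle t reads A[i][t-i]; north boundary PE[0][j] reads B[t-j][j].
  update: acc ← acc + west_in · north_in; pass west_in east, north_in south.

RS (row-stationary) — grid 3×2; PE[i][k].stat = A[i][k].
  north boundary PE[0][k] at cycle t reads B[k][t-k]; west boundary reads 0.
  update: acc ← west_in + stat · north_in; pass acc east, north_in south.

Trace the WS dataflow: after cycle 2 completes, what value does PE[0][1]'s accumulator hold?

PE[0][1].acc = 45

Tracing WS — 2×2 array, target PE[0][1]:
  after 0 — PE[0][0] acc=36, pass-E 4, pass-S 36
  after 0 — PE[0][1] acc=0, pass-E 0, pass-S 0
  after 1 — PE[0][0] acc=45, pass-E 5, pass-S 45
  after 1 — PE[0][1] acc=36, pass-E 4, pass-S 36
  after 2 — PE[0][0] acc=81, pass-E 9, pass-S 81
  after 2 — PE[0][1] acc=45, pass-E 5, pass-S 45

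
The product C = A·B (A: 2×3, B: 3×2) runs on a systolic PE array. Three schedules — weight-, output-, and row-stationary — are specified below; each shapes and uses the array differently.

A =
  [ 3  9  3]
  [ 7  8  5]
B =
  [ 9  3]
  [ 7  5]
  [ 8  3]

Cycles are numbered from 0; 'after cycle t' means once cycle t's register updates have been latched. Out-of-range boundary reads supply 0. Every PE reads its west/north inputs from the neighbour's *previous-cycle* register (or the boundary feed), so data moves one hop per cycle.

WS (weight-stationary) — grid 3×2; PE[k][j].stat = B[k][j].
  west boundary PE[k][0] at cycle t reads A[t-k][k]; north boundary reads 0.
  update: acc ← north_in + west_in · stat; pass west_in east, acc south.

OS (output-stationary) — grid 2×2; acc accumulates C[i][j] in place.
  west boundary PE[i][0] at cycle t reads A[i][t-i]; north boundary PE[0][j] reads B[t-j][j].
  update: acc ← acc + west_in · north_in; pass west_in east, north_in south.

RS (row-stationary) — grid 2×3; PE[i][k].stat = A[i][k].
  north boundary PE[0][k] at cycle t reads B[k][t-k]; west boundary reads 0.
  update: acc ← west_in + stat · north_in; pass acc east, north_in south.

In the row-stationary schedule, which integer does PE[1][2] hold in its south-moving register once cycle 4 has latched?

register = 3

RS 2×3: PE[1][2] cycle-by-cycle (with neighbour feeds):
  step 0 · PE0,2: acc=0; fwd→0 fwd↓0
  step 0 · PE1,1: acc=0; fwd→0 fwd↓0
  step 0 · PE1,2: acc=0; fwd→0 fwd↓0
  step 1 · PE0,2: acc=0; fwd→0 fwd↓0
  step 1 · PE1,1: acc=0; fwd→0 fwd↓0
  step 1 · PE1,2: acc=0; fwd→0 fwd↓0
  step 2 · PE0,2: acc=114; fwd→114 fwd↓8
  step 2 · PE1,1: acc=119; fwd→119 fwd↓7
  step 2 · PE1,2: acc=0; fwd→0 fwd↓0
  step 3 · PE0,2: acc=63; fwd→63 fwd↓3
  step 3 · PE1,1: acc=61; fwd→61 fwd↓5
  step 3 · PE1,2: acc=159; fwd→159 fwd↓8
  step 4 · PE0,2: acc=0; fwd→0 fwd↓0
  step 4 · PE1,1: acc=0; fwd→0 fwd↓0
  step 4 · PE1,2: acc=76; fwd→76 fwd↓3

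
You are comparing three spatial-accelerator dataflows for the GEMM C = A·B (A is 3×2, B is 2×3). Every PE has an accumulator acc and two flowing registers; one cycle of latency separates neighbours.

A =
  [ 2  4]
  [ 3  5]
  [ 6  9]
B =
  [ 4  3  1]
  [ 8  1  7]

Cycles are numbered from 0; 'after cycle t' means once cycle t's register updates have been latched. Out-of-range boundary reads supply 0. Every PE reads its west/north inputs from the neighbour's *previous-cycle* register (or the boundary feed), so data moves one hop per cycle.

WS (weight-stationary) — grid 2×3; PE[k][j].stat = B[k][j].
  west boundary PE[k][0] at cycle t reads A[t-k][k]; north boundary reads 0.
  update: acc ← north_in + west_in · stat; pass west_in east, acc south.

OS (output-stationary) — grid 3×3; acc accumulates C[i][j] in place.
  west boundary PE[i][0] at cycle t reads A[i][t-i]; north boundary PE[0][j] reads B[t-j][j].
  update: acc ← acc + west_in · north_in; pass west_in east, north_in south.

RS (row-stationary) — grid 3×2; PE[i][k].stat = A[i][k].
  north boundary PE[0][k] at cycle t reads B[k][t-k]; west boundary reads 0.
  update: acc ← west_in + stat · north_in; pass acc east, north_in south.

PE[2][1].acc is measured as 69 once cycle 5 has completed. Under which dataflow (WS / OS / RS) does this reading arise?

WS (2×3): PE[2][1] does not exist.
Under OS (3×3), PE[2][1]:
  step 0 · PE2,1: acc=0; fwd→0 fwd↓0
  step 1 · PE2,1: acc=0; fwd→0 fwd↓0
  step 2 · PE2,1: acc=0; fwd→0 fwd↓0
  step 3 · PE2,1: acc=18; fwd→6 fwd↓3
  step 4 · PE2,1: acc=27; fwd→9 fwd↓1
  step 5 · PE2,1: acc=27; fwd→0 fwd↓0
Under RS (3×2), PE[2][1]:
  step 0 · PE2,1: acc=0; fwd→0 fwd↓0
  step 1 · PE2,1: acc=0; fwd→0 fwd↓0
  step 2 · PE2,1: acc=0; fwd→0 fwd↓0
  step 3 · PE2,1: acc=96; fwd→96 fwd↓8
  step 4 · PE2,1: acc=27; fwd→27 fwd↓1
  step 5 · PE2,1: acc=69; fwd→69 fwd↓7

dataflow = RS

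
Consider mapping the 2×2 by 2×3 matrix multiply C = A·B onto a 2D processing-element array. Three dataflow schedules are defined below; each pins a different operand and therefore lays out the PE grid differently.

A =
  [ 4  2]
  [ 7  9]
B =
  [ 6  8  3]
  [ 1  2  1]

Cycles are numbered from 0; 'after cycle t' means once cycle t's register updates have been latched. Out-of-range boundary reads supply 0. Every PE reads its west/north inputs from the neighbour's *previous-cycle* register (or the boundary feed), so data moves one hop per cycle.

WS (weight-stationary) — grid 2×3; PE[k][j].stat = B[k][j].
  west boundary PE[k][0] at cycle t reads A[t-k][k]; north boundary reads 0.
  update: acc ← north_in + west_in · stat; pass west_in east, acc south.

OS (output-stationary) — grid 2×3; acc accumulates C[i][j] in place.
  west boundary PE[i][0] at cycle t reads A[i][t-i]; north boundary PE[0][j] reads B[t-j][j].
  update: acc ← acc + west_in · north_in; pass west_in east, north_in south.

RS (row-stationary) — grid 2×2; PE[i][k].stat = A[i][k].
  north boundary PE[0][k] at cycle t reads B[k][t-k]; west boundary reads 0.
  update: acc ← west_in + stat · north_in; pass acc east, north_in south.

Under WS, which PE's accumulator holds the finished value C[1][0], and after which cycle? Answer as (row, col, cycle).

Under WS, C[1][0] lands at PE[1][0]:
  t=0 PE[1][0]: acc=0 h=0 v=0
  t=1 PE[1][0]: acc=26 h=2 v=26
  t=2 PE[1][0]: acc=51 h=9 v=51

(row, col, cycle) = (1, 0, 2)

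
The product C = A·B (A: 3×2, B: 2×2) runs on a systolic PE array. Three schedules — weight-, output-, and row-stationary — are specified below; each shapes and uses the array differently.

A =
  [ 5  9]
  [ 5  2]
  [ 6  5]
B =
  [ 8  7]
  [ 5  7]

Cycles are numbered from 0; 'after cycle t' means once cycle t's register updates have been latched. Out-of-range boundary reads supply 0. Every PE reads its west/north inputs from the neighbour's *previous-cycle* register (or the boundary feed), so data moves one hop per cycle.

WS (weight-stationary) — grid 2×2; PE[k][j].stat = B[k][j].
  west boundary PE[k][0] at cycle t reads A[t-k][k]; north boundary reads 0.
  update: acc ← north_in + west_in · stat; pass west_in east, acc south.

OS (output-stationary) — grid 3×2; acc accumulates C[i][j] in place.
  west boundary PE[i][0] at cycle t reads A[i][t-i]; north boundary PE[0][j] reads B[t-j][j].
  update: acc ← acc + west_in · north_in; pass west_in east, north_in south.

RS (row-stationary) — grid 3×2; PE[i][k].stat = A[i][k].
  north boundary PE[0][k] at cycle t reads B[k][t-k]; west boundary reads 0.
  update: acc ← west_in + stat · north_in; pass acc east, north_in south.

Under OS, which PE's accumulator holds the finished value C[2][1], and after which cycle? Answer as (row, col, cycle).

(row, col, cycle) = (2, 1, 4)

Under OS, C[2][1] lands at PE[2][1]:
  c0 r2c1: 0 / 0 / 0
  c1 r2c1: 0 / 0 / 0
  c2 r2c1: 0 / 0 / 0
  c3 r2c1: 42 / 6 / 7
  c4 r2c1: 77 / 5 / 7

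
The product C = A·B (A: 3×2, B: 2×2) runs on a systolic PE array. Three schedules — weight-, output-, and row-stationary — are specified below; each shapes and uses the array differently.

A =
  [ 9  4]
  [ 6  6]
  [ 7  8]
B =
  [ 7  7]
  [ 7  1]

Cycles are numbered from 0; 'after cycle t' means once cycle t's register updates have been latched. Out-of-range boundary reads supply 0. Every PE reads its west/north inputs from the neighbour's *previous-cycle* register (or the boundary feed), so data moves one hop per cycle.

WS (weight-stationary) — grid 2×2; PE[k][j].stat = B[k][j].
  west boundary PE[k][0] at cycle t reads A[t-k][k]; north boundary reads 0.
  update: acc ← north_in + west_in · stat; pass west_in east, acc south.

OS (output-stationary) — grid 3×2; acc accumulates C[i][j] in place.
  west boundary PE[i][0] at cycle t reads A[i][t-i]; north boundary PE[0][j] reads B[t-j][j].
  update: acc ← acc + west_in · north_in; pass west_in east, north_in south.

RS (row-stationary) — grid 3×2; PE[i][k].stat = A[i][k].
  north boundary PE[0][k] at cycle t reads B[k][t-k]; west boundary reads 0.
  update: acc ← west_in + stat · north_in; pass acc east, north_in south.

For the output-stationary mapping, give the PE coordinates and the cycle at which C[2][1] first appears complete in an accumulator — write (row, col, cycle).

Under OS, C[2][1] lands at PE[2][1]:
  @0  [2,1]  acc 0  |  →0  ↓0
  @1  [2,1]  acc 0  |  →0  ↓0
  @2  [2,1]  acc 0  |  →0  ↓0
  @3  [2,1]  acc 49  |  →7  ↓7
  @4  [2,1]  acc 57  |  →8  ↓1

(row, col, cycle) = (2, 1, 4)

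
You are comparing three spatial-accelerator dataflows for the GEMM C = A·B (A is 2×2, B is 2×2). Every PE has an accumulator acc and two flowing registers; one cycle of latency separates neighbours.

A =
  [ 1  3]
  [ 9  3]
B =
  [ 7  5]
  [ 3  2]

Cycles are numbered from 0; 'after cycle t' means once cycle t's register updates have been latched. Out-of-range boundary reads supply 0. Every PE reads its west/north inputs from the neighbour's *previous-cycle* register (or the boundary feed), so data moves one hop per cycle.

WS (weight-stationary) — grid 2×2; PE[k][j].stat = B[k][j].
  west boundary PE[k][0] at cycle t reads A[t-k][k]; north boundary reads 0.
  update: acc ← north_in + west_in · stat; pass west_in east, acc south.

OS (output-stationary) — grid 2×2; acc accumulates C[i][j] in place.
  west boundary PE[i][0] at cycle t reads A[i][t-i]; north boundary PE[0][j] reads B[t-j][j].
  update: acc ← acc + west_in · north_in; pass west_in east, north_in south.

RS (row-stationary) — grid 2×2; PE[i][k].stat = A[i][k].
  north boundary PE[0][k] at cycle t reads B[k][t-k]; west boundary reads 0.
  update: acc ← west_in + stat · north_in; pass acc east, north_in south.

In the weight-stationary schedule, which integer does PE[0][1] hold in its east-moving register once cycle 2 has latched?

Tracing WS — 2×2 array, target PE[0][1]:
  cycle 0: PE[0][0] → acc 7, east 1, south 7
  cycle 0: PE[0][1] → acc 0, east 0, south 0
  cycle 1: PE[0][0] → acc 63, east 9, south 63
  cycle 1: PE[0][1] → acc 5, east 1, south 5
  cycle 2: PE[0][0] → acc 0, east 0, south 0
  cycle 2: PE[0][1] → acc 45, east 9, south 45

register = 9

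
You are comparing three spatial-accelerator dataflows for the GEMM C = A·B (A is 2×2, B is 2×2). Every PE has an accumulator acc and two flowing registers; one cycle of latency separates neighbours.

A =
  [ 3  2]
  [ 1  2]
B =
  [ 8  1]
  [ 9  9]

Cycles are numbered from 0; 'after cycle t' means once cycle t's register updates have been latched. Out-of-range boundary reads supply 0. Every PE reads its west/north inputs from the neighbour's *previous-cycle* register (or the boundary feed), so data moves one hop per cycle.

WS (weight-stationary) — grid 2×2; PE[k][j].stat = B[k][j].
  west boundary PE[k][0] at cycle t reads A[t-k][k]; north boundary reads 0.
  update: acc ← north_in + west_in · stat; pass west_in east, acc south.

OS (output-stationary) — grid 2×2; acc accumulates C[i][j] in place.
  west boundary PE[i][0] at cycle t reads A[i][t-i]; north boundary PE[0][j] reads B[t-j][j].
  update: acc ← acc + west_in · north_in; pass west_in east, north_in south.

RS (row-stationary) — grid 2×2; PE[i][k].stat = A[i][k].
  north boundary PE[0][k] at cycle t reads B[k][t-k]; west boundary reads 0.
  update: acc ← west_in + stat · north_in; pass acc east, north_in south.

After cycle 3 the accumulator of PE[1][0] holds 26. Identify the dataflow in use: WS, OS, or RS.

dataflow = OS

Under WS (2×2), PE[1][0]:
  t=0 PE[1][0]: acc=0 h=0 v=0
  t=1 PE[1][0]: acc=42 h=2 v=42
  t=2 PE[1][0]: acc=26 h=2 v=26
  t=3 PE[1][0]: acc=0 h=0 v=0
Under OS (2×2), PE[1][0]:
  t=0 PE[1][0]: acc=0 h=0 v=0
  t=1 PE[1][0]: acc=8 h=1 v=8
  t=2 PE[1][0]: acc=26 h=2 v=9
  t=3 PE[1][0]: acc=26 h=0 v=0
Under RS (2×2), PE[1][0]:
  t=0 PE[1][0]: acc=0 h=0 v=0
  t=1 PE[1][0]: acc=8 h=8 v=8
  t=2 PE[1][0]: acc=1 h=1 v=1
  t=3 PE[1][0]: acc=0 h=0 v=0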